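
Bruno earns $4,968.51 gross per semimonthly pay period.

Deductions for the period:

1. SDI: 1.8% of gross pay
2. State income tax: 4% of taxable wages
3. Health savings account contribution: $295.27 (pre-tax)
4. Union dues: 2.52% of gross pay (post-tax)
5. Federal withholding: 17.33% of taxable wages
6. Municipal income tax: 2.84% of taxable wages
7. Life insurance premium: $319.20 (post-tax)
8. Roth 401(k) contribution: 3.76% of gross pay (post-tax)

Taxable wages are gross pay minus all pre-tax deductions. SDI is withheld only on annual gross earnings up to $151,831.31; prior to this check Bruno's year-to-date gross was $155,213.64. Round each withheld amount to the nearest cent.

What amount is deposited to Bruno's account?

Health savings account contribution: $295.27
Taxable wages = $4,968.51 − $295.27 = $4,673.24
State income tax: $4,673.24 × 0.04 = $186.93
Federal withholding: $4,673.24 × 0.1733 = $809.87
Municipal income tax: $4,673.24 × 0.0284 = $132.72
SDI: annual cap $151,831.31 already reached (YTD $155,213.64), so $0.00
Life insurance premium: $319.20
Roth 401(k) contribution: $4,968.51 × 0.0376 = $186.82
Union dues: $4,968.51 × 0.0252 = $125.21
Total deductions = $295.27 + $186.93 + $809.87 + $132.72 + $0.00 + $319.20 + $186.82 + $125.21 = $2,056.02
Net pay = $4,968.51 − $2,056.02 = $2,912.49

$2,912.49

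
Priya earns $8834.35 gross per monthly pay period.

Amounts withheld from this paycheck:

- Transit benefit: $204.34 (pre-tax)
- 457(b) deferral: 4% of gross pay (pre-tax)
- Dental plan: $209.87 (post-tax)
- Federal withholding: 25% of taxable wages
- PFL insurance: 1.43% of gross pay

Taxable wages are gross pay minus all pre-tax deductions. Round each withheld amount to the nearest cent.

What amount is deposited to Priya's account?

Transit benefit: $204.34
457(b) deferral: $8834.35 × 0.04 = $353.37
Pre-tax total = $204.34 + $353.37 = $557.71
Taxable wages = $8834.35 − $557.71 = $8276.64
Federal withholding: $8276.64 × 0.25 = $2069.16
PFL insurance: $8834.35 × 0.0143 = $126.33
Dental plan: $209.87
Total deductions = $204.34 + $353.37 + $2069.16 + $126.33 + $209.87 = $2963.07
Net pay = $8834.35 − $2963.07 = $5871.28

$5871.28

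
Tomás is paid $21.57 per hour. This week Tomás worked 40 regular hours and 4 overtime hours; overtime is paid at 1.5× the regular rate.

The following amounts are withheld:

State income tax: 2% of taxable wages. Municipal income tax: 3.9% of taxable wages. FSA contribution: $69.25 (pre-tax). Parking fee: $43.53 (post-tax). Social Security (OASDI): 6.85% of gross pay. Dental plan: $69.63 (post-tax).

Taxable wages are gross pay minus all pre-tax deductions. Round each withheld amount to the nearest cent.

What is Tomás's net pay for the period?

$687.38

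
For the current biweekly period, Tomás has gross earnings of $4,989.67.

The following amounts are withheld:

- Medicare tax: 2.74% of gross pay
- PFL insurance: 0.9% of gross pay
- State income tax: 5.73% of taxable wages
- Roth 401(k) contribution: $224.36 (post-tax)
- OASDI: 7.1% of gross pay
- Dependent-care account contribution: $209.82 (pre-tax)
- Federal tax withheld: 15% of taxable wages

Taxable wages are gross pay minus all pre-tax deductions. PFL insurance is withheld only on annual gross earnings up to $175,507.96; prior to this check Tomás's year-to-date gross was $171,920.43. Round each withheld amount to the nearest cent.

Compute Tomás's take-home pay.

Dependent-care account contribution: $209.82
Taxable wages = $4,989.67 − $209.82 = $4,779.85
State income tax: $4,779.85 × 0.0573 = $273.89
Federal tax withheld: $4,779.85 × 0.15 = $716.98
OASDI: $4,989.67 × 0.071 = $354.27
PFL insurance: only $175,507.96 − $171,920.43 = $3,587.53 of this check is subject → $3,587.53 × 0.009 = $32.29
Medicare tax: $4,989.67 × 0.0274 = $136.72
Roth 401(k) contribution: $224.36
Total deductions = $209.82 + $273.89 + $716.98 + $354.27 + $32.29 + $136.72 + $224.36 = $1,948.33
Net pay = $4,989.67 − $1,948.33 = $3,041.34

$3,041.34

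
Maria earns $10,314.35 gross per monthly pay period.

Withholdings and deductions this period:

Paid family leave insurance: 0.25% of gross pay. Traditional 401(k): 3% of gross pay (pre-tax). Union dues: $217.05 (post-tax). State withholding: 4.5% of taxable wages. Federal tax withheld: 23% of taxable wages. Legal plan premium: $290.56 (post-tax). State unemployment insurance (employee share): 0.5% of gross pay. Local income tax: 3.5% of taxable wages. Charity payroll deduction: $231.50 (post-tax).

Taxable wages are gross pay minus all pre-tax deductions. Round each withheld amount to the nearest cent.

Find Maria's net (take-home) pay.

$6,086.93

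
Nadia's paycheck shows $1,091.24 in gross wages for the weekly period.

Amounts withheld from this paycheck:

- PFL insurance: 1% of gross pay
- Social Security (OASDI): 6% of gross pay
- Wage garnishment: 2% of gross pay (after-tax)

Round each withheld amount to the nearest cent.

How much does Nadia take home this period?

PFL insurance: $1,091.24 × 0.01 = $10.91
Social Security (OASDI): $1,091.24 × 0.06 = $65.47
Wage garnishment: $1,091.24 × 0.02 = $21.82
Total deductions = $10.91 + $65.47 + $21.82 = $98.20
Net pay = $1,091.24 − $98.20 = $993.04

$993.04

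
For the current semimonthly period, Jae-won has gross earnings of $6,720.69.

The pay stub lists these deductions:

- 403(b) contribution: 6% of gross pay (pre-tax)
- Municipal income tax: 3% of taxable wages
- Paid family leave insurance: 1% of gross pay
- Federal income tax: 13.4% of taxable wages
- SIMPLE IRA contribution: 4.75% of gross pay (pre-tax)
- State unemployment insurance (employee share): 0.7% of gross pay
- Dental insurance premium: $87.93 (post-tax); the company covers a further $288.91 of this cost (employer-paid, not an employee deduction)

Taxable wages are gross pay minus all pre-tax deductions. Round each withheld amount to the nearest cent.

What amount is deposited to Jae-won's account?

$4,812.33

SIMPLE IRA contribution: $6,720.69 × 0.0475 = $319.23
403(b) contribution: $6,720.69 × 0.06 = $403.24
Pre-tax total = $319.23 + $403.24 = $722.47
Taxable wages = $6,720.69 − $722.47 = $5,998.22
Municipal income tax: $5,998.22 × 0.03 = $179.95
Federal income tax: $5,998.22 × 0.134 = $803.76
State unemployment insurance (employee share): $6,720.69 × 0.007 = $47.04
Paid family leave insurance: $6,720.69 × 0.01 = $67.21
Dental insurance premium: $87.93
(Employer's $288.91 toward dental insurance premium is not withheld from the employee.)
Total deductions = $319.23 + $403.24 + $179.95 + $803.76 + $47.04 + $67.21 + $87.93 = $1,908.36
Net pay = $6,720.69 − $1,908.36 = $4,812.33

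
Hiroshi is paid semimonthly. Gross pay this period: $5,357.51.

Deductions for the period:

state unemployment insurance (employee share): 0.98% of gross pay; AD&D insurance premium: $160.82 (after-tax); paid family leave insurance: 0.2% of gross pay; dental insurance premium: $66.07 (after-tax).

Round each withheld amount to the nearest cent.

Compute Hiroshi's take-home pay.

$5,067.40

Paid family leave insurance: $5,357.51 × 0.002 = $10.72
State unemployment insurance (employee share): $5,357.51 × 0.0098 = $52.50
AD&D insurance premium: $160.82
Dental insurance premium: $66.07
Total deductions = $10.72 + $52.50 + $160.82 + $66.07 = $290.11
Net pay = $5,357.51 − $290.11 = $5,067.40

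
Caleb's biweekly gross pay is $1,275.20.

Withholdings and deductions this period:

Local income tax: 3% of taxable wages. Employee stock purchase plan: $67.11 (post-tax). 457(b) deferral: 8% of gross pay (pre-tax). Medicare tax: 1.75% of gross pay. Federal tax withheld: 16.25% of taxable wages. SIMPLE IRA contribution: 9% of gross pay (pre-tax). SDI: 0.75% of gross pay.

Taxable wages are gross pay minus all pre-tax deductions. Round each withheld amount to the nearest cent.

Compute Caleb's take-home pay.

457(b) deferral: $1,275.20 × 0.08 = $102.02
SIMPLE IRA contribution: $1,275.20 × 0.09 = $114.77
Pre-tax total = $102.02 + $114.77 = $216.79
Taxable wages = $1,275.20 − $216.79 = $1,058.41
Local income tax: $1,058.41 × 0.03 = $31.75
Federal tax withheld: $1,058.41 × 0.1625 = $171.99
Medicare tax: $1,275.20 × 0.0175 = $22.32
SDI: $1,275.20 × 0.0075 = $9.56
Employee stock purchase plan: $67.11
Total deductions = $102.02 + $114.77 + $31.75 + $171.99 + $22.32 + $9.56 + $67.11 = $519.52
Net pay = $1,275.20 − $519.52 = $755.68

$755.68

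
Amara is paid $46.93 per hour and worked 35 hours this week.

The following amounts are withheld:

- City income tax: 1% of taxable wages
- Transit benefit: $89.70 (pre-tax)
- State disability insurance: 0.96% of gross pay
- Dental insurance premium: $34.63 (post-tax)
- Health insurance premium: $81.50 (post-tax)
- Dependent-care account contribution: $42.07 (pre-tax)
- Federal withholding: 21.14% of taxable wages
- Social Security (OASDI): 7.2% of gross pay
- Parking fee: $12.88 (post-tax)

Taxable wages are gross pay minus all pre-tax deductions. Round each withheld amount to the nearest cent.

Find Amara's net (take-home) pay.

Gross pay: 35 × $46.93 = $1,642.55
Transit benefit: $89.70
Dependent-care account contribution: $42.07
Pre-tax total = $89.70 + $42.07 = $131.77
Taxable wages = $1,642.55 − $131.77 = $1,510.78
City income tax: $1,510.78 × 0.01 = $15.11
Federal withholding: $1,510.78 × 0.2114 = $319.38
Social Security (OASDI): $1,642.55 × 0.072 = $118.26
State disability insurance: $1,642.55 × 0.0096 = $15.77
Parking fee: $12.88
Dental insurance premium: $34.63
Health insurance premium: $81.50
Total deductions = $89.70 + $42.07 + $15.11 + $319.38 + $118.26 + $15.77 + $12.88 + $34.63 + $81.50 = $729.30
Net pay = $1,642.55 − $729.30 = $913.25

$913.25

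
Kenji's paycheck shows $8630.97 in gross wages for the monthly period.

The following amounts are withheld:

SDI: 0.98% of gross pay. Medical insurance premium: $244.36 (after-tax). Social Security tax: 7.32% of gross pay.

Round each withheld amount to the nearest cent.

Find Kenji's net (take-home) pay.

SDI: $8630.97 × 0.0098 = $84.58
Social Security tax: $8630.97 × 0.0732 = $631.79
Medical insurance premium: $244.36
Total deductions = $84.58 + $631.79 + $244.36 = $960.73
Net pay = $8630.97 − $960.73 = $7670.24

$7670.24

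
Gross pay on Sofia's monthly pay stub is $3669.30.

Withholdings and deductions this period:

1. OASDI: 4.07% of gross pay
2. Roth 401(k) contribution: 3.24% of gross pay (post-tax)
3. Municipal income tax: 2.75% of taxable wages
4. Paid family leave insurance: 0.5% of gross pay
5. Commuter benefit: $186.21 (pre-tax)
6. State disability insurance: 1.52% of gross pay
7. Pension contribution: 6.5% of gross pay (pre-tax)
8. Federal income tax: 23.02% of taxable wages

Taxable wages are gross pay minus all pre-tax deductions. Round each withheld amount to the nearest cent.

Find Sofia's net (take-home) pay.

Pension contribution: $3669.30 × 0.065 = $238.50
Commuter benefit: $186.21
Pre-tax total = $238.50 + $186.21 = $424.71
Taxable wages = $3669.30 − $424.71 = $3244.59
Federal income tax: $3244.59 × 0.2302 = $746.90
Municipal income tax: $3244.59 × 0.0275 = $89.23
State disability insurance: $3669.30 × 0.0152 = $55.77
OASDI: $3669.30 × 0.0407 = $149.34
Paid family leave insurance: $3669.30 × 0.005 = $18.35
Roth 401(k) contribution: $3669.30 × 0.0324 = $118.89
Total deductions = $238.50 + $186.21 + $746.90 + $89.23 + $55.77 + $149.34 + $18.35 + $118.89 = $1603.19
Net pay = $3669.30 − $1603.19 = $2066.11

$2066.11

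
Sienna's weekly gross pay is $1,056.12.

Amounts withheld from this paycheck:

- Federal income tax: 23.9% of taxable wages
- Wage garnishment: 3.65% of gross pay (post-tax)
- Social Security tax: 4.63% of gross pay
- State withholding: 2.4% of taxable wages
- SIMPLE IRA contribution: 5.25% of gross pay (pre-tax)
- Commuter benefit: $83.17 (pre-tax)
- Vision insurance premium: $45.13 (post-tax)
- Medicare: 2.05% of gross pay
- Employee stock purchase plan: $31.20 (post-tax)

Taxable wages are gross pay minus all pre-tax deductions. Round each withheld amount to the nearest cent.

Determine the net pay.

$490.77

SIMPLE IRA contribution: $1,056.12 × 0.0525 = $55.45
Commuter benefit: $83.17
Pre-tax total = $55.45 + $83.17 = $138.62
Taxable wages = $1,056.12 − $138.62 = $917.50
Federal income tax: $917.50 × 0.239 = $219.28
State withholding: $917.50 × 0.024 = $22.02
Medicare: $1,056.12 × 0.0205 = $21.65
Social Security tax: $1,056.12 × 0.0463 = $48.90
Vision insurance premium: $45.13
Employee stock purchase plan: $31.20
Wage garnishment: $1,056.12 × 0.0365 = $38.55
Total deductions = $55.45 + $83.17 + $219.28 + $22.02 + $21.65 + $48.90 + $45.13 + $31.20 + $38.55 = $565.35
Net pay = $1,056.12 − $565.35 = $490.77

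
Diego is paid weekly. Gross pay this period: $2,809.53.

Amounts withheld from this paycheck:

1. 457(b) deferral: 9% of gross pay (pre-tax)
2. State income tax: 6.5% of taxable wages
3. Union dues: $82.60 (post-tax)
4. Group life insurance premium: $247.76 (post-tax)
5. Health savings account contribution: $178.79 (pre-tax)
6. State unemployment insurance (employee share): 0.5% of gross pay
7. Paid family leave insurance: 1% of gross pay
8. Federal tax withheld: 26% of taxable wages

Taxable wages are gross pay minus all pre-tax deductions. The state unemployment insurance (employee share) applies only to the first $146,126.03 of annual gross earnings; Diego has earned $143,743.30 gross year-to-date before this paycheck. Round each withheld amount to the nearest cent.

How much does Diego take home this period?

457(b) deferral: $2,809.53 × 0.09 = $252.86
Health savings account contribution: $178.79
Pre-tax total = $252.86 + $178.79 = $431.65
Taxable wages = $2,809.53 − $431.65 = $2,377.88
Federal tax withheld: $2,377.88 × 0.26 = $618.25
State income tax: $2,377.88 × 0.065 = $154.56
State unemployment insurance (employee share): only $146,126.03 − $143,743.30 = $2,382.73 of this check is subject → $2,382.73 × 0.005 = $11.91
Paid family leave insurance: $2,809.53 × 0.01 = $28.10
Union dues: $82.60
Group life insurance premium: $247.76
Total deductions = $252.86 + $178.79 + $618.25 + $154.56 + $11.91 + $28.10 + $82.60 + $247.76 = $1,574.83
Net pay = $2,809.53 − $1,574.83 = $1,234.70

$1,234.70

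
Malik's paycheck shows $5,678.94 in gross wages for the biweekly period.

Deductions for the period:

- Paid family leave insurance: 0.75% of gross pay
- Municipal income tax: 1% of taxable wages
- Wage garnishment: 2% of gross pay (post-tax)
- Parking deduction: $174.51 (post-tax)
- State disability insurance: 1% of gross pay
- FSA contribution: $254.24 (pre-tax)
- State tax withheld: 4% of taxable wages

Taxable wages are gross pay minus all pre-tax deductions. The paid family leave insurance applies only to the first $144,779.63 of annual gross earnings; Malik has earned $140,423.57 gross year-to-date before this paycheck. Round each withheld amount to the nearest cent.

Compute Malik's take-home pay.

FSA contribution: $254.24
Taxable wages = $5,678.94 − $254.24 = $5,424.70
State tax withheld: $5,424.70 × 0.04 = $216.99
Municipal income tax: $5,424.70 × 0.01 = $54.25
Paid family leave insurance: only $144,779.63 − $140,423.57 = $4,356.06 of this check is subject → $4,356.06 × 0.0075 = $32.67
State disability insurance: $5,678.94 × 0.01 = $56.79
Wage garnishment: $5,678.94 × 0.02 = $113.58
Parking deduction: $174.51
Total deductions = $254.24 + $216.99 + $54.25 + $32.67 + $56.79 + $113.58 + $174.51 = $903.03
Net pay = $5,678.94 − $903.03 = $4,775.91

$4,775.91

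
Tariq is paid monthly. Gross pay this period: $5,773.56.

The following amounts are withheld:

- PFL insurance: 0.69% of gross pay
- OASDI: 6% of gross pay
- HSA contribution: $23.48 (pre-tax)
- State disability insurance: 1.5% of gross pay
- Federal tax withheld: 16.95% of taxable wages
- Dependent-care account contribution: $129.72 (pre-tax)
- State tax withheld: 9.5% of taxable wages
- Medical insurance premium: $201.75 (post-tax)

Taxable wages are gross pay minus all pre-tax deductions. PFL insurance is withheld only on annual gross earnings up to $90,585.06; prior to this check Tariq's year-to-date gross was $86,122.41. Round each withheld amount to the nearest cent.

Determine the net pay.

$3,468.23

HSA contribution: $23.48
Dependent-care account contribution: $129.72
Pre-tax total = $23.48 + $129.72 = $153.20
Taxable wages = $5,773.56 − $153.20 = $5,620.36
Federal tax withheld: $5,620.36 × 0.1695 = $952.65
State tax withheld: $5,620.36 × 0.095 = $533.93
PFL insurance: only $90,585.06 − $86,122.41 = $4,462.65 of this check is subject → $4,462.65 × 0.0069 = $30.79
OASDI: $5,773.56 × 0.06 = $346.41
State disability insurance: $5,773.56 × 0.015 = $86.60
Medical insurance premium: $201.75
Total deductions = $23.48 + $129.72 + $952.65 + $533.93 + $30.79 + $346.41 + $86.60 + $201.75 = $2,305.33
Net pay = $5,773.56 − $2,305.33 = $3,468.23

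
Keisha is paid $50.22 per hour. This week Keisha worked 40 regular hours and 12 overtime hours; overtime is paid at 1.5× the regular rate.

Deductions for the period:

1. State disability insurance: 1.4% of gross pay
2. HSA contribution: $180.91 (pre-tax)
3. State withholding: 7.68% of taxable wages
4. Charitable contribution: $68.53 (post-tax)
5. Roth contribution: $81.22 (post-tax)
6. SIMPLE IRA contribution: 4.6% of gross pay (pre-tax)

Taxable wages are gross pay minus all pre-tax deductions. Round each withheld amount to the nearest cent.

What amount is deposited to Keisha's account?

Regular pay: 40 × $50.22 = $2,008.80
Overtime pay: 12 × $50.22 × 1.5 = $903.96
Gross pay = $2,008.80 + $903.96 = $2,912.76
SIMPLE IRA contribution: $2,912.76 × 0.046 = $133.99
HSA contribution: $180.91
Pre-tax total = $133.99 + $180.91 = $314.90
Taxable wages = $2,912.76 − $314.90 = $2,597.86
State withholding: $2,597.86 × 0.0768 = $199.52
State disability insurance: $2,912.76 × 0.014 = $40.78
Charitable contribution: $68.53
Roth contribution: $81.22
Total deductions = $133.99 + $180.91 + $199.52 + $40.78 + $68.53 + $81.22 = $704.95
Net pay = $2,912.76 − $704.95 = $2,207.81

$2,207.81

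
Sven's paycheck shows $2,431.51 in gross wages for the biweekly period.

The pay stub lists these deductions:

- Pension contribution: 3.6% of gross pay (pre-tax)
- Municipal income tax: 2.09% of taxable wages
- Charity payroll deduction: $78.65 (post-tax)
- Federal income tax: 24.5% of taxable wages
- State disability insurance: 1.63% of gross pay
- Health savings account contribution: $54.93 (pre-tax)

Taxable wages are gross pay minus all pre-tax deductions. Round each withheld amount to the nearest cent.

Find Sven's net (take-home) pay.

$1,562.11

Pension contribution: $2,431.51 × 0.036 = $87.53
Health savings account contribution: $54.93
Pre-tax total = $87.53 + $54.93 = $142.46
Taxable wages = $2,431.51 − $142.46 = $2,289.05
Municipal income tax: $2,289.05 × 0.0209 = $47.84
Federal income tax: $2,289.05 × 0.245 = $560.82
State disability insurance: $2,431.51 × 0.0163 = $39.63
Charity payroll deduction: $78.65
Total deductions = $87.53 + $54.93 + $47.84 + $560.82 + $39.63 + $78.65 = $869.40
Net pay = $2,431.51 − $869.40 = $1,562.11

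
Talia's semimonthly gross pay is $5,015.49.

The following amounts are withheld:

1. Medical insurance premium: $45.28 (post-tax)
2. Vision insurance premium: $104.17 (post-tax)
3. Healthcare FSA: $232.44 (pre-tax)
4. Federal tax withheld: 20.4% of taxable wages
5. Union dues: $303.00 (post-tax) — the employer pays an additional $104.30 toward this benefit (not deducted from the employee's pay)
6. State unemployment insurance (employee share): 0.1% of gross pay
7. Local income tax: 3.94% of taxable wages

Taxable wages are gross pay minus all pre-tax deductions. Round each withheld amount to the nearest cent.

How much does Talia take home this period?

$3,161.39

Healthcare FSA: $232.44
Taxable wages = $5,015.49 − $232.44 = $4,783.05
Local income tax: $4,783.05 × 0.0394 = $188.45
Federal tax withheld: $4,783.05 × 0.204 = $975.74
State unemployment insurance (employee share): $5,015.49 × 0.001 = $5.02
Union dues: $303.00
Medical insurance premium: $45.28
Vision insurance premium: $104.17
(Employer's $104.30 toward union dues is not withheld from the employee.)
Total deductions = $232.44 + $188.45 + $975.74 + $5.02 + $303.00 + $45.28 + $104.17 = $1,854.10
Net pay = $5,015.49 − $1,854.10 = $3,161.39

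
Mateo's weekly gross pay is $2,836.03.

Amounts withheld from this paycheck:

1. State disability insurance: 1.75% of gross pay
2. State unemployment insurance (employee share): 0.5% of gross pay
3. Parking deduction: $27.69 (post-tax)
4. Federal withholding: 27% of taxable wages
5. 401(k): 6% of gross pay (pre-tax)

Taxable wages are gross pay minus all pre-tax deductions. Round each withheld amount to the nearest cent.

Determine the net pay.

$1,854.59

401(k): $2,836.03 × 0.06 = $170.16
Taxable wages = $2,836.03 − $170.16 = $2,665.87
Federal withholding: $2,665.87 × 0.27 = $719.78
State disability insurance: $2,836.03 × 0.0175 = $49.63
State unemployment insurance (employee share): $2,836.03 × 0.005 = $14.18
Parking deduction: $27.69
Total deductions = $170.16 + $719.78 + $49.63 + $14.18 + $27.69 = $981.44
Net pay = $2,836.03 − $981.44 = $1,854.59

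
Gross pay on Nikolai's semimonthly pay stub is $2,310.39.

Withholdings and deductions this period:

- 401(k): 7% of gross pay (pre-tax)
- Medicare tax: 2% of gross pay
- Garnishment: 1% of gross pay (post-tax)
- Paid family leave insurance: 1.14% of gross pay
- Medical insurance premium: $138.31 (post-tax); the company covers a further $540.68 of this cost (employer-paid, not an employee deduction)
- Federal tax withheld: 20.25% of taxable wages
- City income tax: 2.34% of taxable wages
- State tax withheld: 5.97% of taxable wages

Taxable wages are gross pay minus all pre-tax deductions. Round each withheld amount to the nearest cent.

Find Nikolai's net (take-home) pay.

401(k): $2,310.39 × 0.07 = $161.73
Taxable wages = $2,310.39 − $161.73 = $2,148.66
Federal tax withheld: $2,148.66 × 0.2025 = $435.10
State tax withheld: $2,148.66 × 0.0597 = $128.28
City income tax: $2,148.66 × 0.0234 = $50.28
Paid family leave insurance: $2,310.39 × 0.0114 = $26.34
Medicare tax: $2,310.39 × 0.02 = $46.21
Garnishment: $2,310.39 × 0.01 = $23.10
Medical insurance premium: $138.31
(Employer's $540.68 toward medical insurance premium is not withheld from the employee.)
Total deductions = $161.73 + $435.10 + $128.28 + $50.28 + $26.34 + $46.21 + $23.10 + $138.31 = $1,009.35
Net pay = $2,310.39 − $1,009.35 = $1,301.04

$1,301.04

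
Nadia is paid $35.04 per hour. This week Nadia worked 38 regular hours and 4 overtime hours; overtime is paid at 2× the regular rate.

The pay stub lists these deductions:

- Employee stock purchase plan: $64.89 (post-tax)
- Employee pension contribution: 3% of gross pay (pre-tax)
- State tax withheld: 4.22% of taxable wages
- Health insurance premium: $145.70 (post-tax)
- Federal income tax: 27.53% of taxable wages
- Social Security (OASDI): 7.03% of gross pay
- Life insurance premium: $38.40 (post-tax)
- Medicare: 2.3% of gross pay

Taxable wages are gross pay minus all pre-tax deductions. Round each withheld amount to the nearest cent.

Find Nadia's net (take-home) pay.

$667.70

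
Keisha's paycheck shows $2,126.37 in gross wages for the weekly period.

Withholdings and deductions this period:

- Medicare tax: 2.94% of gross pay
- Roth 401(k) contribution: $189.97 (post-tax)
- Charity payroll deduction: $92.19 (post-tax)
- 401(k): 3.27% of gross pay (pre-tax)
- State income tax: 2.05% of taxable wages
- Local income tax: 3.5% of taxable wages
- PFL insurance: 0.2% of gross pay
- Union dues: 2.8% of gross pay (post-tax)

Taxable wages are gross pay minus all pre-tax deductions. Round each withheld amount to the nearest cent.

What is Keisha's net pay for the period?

$1,534.21

401(k): $2,126.37 × 0.0327 = $69.53
Taxable wages = $2,126.37 − $69.53 = $2,056.84
State income tax: $2,056.84 × 0.0205 = $42.17
Local income tax: $2,056.84 × 0.035 = $71.99
Medicare tax: $2,126.37 × 0.0294 = $62.52
PFL insurance: $2,126.37 × 0.002 = $4.25
Roth 401(k) contribution: $189.97
Union dues: $2,126.37 × 0.028 = $59.54
Charity payroll deduction: $92.19
Total deductions = $69.53 + $42.17 + $71.99 + $62.52 + $4.25 + $189.97 + $59.54 + $92.19 = $592.16
Net pay = $2,126.37 − $592.16 = $1,534.21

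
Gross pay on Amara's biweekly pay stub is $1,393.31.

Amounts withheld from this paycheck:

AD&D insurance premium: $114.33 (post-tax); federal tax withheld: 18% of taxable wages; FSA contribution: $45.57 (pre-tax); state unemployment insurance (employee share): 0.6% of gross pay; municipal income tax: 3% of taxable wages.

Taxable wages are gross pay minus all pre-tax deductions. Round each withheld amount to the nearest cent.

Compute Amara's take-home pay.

FSA contribution: $45.57
Taxable wages = $1,393.31 − $45.57 = $1,347.74
Federal tax withheld: $1,347.74 × 0.18 = $242.59
Municipal income tax: $1,347.74 × 0.03 = $40.43
State unemployment insurance (employee share): $1,393.31 × 0.006 = $8.36
AD&D insurance premium: $114.33
Total deductions = $45.57 + $242.59 + $40.43 + $8.36 + $114.33 = $451.28
Net pay = $1,393.31 − $451.28 = $942.03

$942.03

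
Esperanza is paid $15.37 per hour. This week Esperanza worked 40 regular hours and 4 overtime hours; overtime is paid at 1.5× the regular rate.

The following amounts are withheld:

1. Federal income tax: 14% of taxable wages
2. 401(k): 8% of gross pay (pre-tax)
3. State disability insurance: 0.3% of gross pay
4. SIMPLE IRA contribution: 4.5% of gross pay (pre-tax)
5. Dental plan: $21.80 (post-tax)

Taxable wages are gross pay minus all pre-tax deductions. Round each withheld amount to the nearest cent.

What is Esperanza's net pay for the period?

Regular pay: 40 × $15.37 = $614.80
Overtime pay: 4 × $15.37 × 1.5 = $92.22
Gross pay = $614.80 + $92.22 = $707.02
SIMPLE IRA contribution: $707.02 × 0.045 = $31.82
401(k): $707.02 × 0.08 = $56.56
Pre-tax total = $31.82 + $56.56 = $88.38
Taxable wages = $707.02 − $88.38 = $618.64
Federal income tax: $618.64 × 0.14 = $86.61
State disability insurance: $707.02 × 0.003 = $2.12
Dental plan: $21.80
Total deductions = $31.82 + $56.56 + $86.61 + $2.12 + $21.80 = $198.91
Net pay = $707.02 − $198.91 = $508.11

$508.11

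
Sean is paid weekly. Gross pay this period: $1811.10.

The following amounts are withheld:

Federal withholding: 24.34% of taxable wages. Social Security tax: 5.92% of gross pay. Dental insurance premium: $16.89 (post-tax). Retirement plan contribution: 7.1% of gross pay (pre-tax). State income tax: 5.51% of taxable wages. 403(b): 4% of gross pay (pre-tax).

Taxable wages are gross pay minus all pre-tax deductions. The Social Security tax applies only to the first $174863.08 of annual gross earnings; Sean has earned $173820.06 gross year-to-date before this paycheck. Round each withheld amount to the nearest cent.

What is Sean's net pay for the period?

Retirement plan contribution: $1811.10 × 0.071 = $128.59
403(b): $1811.10 × 0.04 = $72.44
Pre-tax total = $128.59 + $72.44 = $201.03
Taxable wages = $1811.10 − $201.03 = $1610.07
State income tax: $1610.07 × 0.0551 = $88.71
Federal withholding: $1610.07 × 0.2434 = $391.89
Social Security tax: only $174863.08 − $173820.06 = $1043.02 of this check is subject → $1043.02 × 0.0592 = $61.75
Dental insurance premium: $16.89
Total deductions = $128.59 + $72.44 + $88.71 + $391.89 + $61.75 + $16.89 = $760.27
Net pay = $1811.10 − $760.27 = $1050.83

$1050.83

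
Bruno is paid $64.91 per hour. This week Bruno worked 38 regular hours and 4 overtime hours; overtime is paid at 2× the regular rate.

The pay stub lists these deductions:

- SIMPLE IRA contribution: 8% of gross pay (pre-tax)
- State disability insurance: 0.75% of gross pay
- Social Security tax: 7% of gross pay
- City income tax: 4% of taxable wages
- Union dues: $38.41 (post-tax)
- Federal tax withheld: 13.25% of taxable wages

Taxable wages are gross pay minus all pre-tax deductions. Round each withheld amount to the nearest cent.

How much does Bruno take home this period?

Regular pay: 38 × $64.91 = $2,466.58
Overtime pay: 4 × $64.91 × 2 = $519.28
Gross pay = $2,466.58 + $519.28 = $2,985.86
SIMPLE IRA contribution: $2,985.86 × 0.08 = $238.87
Taxable wages = $2,985.86 − $238.87 = $2,746.99
Federal tax withheld: $2,746.99 × 0.1325 = $363.98
City income tax: $2,746.99 × 0.04 = $109.88
State disability insurance: $2,985.86 × 0.0075 = $22.39
Social Security tax: $2,985.86 × 0.07 = $209.01
Union dues: $38.41
Total deductions = $238.87 + $363.98 + $109.88 + $22.39 + $209.01 + $38.41 = $982.54
Net pay = $2,985.86 − $982.54 = $2,003.32

$2,003.32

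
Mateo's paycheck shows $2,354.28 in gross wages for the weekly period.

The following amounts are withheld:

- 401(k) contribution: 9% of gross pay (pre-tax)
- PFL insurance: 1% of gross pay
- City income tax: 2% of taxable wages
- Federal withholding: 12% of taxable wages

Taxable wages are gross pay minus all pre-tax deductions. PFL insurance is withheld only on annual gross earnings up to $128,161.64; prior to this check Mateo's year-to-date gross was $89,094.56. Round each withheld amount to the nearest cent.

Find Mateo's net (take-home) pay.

$1,818.91

401(k) contribution: $2,354.28 × 0.09 = $211.89
Taxable wages = $2,354.28 − $211.89 = $2,142.39
Federal withholding: $2,142.39 × 0.12 = $257.09
City income tax: $2,142.39 × 0.02 = $42.85
PFL insurance: cap not yet reached, full $2,354.28 is subject → $2,354.28 × 0.01 = $23.54
Total deductions = $211.89 + $257.09 + $42.85 + $23.54 = $535.37
Net pay = $2,354.28 − $535.37 = $1,818.91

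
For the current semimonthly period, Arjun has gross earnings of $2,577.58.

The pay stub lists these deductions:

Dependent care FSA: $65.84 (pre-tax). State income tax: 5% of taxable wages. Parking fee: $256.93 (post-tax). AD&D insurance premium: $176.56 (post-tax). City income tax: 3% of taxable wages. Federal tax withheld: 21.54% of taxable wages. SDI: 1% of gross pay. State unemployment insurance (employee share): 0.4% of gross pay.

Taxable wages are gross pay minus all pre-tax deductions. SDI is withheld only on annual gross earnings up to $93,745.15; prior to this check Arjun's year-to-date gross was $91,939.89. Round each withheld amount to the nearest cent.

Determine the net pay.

$1,307.92

Dependent care FSA: $65.84
Taxable wages = $2,577.58 − $65.84 = $2,511.74
State income tax: $2,511.74 × 0.05 = $125.59
City income tax: $2,511.74 × 0.03 = $75.35
Federal tax withheld: $2,511.74 × 0.2154 = $541.03
State unemployment insurance (employee share): $2,577.58 × 0.004 = $10.31
SDI: only $93,745.15 − $91,939.89 = $1,805.26 of this check is subject → $1,805.26 × 0.01 = $18.05
AD&D insurance premium: $176.56
Parking fee: $256.93
Total deductions = $65.84 + $125.59 + $75.35 + $541.03 + $10.31 + $18.05 + $176.56 + $256.93 = $1,269.66
Net pay = $2,577.58 − $1,269.66 = $1,307.92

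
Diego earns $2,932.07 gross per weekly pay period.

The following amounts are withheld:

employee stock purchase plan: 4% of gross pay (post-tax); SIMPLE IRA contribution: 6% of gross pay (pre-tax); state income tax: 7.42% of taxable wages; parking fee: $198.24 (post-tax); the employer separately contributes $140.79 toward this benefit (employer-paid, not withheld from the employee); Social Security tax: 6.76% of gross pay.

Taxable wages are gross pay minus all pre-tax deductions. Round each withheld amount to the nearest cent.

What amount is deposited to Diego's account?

SIMPLE IRA contribution: $2,932.07 × 0.06 = $175.92
Taxable wages = $2,932.07 − $175.92 = $2,756.15
State income tax: $2,756.15 × 0.0742 = $204.51
Social Security tax: $2,932.07 × 0.0676 = $198.21
Employee stock purchase plan: $2,932.07 × 0.04 = $117.28
Parking fee: $198.24
(Employer's $140.79 toward parking fee is not withheld from the employee.)
Total deductions = $175.92 + $204.51 + $198.21 + $117.28 + $198.24 = $894.16
Net pay = $2,932.07 − $894.16 = $2,037.91

$2,037.91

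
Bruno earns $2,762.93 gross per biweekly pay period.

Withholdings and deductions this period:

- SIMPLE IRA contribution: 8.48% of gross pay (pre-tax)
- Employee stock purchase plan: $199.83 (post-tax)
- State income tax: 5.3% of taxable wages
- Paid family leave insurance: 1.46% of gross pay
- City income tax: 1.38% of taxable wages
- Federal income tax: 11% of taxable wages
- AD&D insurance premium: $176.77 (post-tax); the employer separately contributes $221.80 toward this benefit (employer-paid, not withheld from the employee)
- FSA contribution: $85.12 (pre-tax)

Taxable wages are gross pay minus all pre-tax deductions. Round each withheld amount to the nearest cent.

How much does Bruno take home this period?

$1,594.55

FSA contribution: $85.12
SIMPLE IRA contribution: $2,762.93 × 0.0848 = $234.30
Pre-tax total = $85.12 + $234.30 = $319.42
Taxable wages = $2,762.93 − $319.42 = $2,443.51
City income tax: $2,443.51 × 0.0138 = $33.72
State income tax: $2,443.51 × 0.053 = $129.51
Federal income tax: $2,443.51 × 0.11 = $268.79
Paid family leave insurance: $2,762.93 × 0.0146 = $40.34
Employee stock purchase plan: $199.83
AD&D insurance premium: $176.77
(Employer's $221.80 toward AD&D insurance premium is not withheld from the employee.)
Total deductions = $85.12 + $234.30 + $33.72 + $129.51 + $268.79 + $40.34 + $199.83 + $176.77 = $1,168.38
Net pay = $2,762.93 − $1,168.38 = $1,594.55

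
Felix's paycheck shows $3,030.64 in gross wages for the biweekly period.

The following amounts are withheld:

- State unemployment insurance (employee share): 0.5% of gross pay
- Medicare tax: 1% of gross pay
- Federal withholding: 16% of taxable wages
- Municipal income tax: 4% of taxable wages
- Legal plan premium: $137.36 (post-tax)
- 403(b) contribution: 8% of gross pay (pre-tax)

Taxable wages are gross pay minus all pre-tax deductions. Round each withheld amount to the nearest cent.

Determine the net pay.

$2,047.73

403(b) contribution: $3,030.64 × 0.08 = $242.45
Taxable wages = $3,030.64 − $242.45 = $2,788.19
Federal withholding: $2,788.19 × 0.16 = $446.11
Municipal income tax: $2,788.19 × 0.04 = $111.53
State unemployment insurance (employee share): $3,030.64 × 0.005 = $15.15
Medicare tax: $3,030.64 × 0.01 = $30.31
Legal plan premium: $137.36
Total deductions = $242.45 + $446.11 + $111.53 + $15.15 + $30.31 + $137.36 = $982.91
Net pay = $3,030.64 − $982.91 = $2,047.73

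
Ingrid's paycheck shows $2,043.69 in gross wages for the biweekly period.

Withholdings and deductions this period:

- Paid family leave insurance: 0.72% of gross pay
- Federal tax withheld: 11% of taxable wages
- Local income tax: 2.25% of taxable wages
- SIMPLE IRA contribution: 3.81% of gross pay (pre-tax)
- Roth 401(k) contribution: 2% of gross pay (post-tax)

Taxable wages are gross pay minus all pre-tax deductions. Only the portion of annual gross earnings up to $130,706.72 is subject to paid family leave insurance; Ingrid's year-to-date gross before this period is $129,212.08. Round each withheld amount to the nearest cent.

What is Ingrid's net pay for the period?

$1,653.73

SIMPLE IRA contribution: $2,043.69 × 0.0381 = $77.86
Taxable wages = $2,043.69 − $77.86 = $1,965.83
Federal tax withheld: $1,965.83 × 0.11 = $216.24
Local income tax: $1,965.83 × 0.0225 = $44.23
Paid family leave insurance: only $130,706.72 − $129,212.08 = $1,494.64 of this check is subject → $1,494.64 × 0.0072 = $10.76
Roth 401(k) contribution: $2,043.69 × 0.02 = $40.87
Total deductions = $77.86 + $216.24 + $44.23 + $10.76 + $40.87 = $389.96
Net pay = $2,043.69 − $389.96 = $1,653.73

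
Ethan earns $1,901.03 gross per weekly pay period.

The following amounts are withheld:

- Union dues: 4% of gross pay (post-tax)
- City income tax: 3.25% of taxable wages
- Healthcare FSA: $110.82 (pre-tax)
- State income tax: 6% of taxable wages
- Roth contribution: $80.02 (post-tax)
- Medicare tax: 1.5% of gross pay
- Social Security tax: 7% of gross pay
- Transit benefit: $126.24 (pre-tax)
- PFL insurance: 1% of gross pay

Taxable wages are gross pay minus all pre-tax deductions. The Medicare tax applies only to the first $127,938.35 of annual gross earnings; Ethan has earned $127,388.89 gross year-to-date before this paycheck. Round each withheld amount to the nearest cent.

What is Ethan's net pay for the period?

Healthcare FSA: $110.82
Transit benefit: $126.24
Pre-tax total = $110.82 + $126.24 = $237.06
Taxable wages = $1,901.03 − $237.06 = $1,663.97
City income tax: $1,663.97 × 0.0325 = $54.08
State income tax: $1,663.97 × 0.06 = $99.84
PFL insurance: $1,901.03 × 0.01 = $19.01
Medicare tax: only $127,938.35 − $127,388.89 = $549.46 of this check is subject → $549.46 × 0.015 = $8.24
Social Security tax: $1,901.03 × 0.07 = $133.07
Roth contribution: $80.02
Union dues: $1,901.03 × 0.04 = $76.04
Total deductions = $110.82 + $126.24 + $54.08 + $99.84 + $19.01 + $8.24 + $133.07 + $80.02 + $76.04 = $707.36
Net pay = $1,901.03 − $707.36 = $1,193.67

$1,193.67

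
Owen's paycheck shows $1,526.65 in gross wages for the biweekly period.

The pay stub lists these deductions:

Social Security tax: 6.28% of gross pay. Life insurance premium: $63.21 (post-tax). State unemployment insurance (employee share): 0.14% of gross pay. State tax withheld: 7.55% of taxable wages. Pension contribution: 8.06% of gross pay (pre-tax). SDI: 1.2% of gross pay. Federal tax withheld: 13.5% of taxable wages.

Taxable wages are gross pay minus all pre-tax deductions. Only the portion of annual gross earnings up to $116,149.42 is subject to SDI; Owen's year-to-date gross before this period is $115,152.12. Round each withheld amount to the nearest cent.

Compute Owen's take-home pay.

Pension contribution: $1,526.65 × 0.0806 = $123.05
Taxable wages = $1,526.65 − $123.05 = $1,403.60
State tax withheld: $1,403.60 × 0.0755 = $105.97
Federal tax withheld: $1,403.60 × 0.135 = $189.49
State unemployment insurance (employee share): $1,526.65 × 0.0014 = $2.14
Social Security tax: $1,526.65 × 0.0628 = $95.87
SDI: only $116,149.42 − $115,152.12 = $997.30 of this check is subject → $997.30 × 0.012 = $11.97
Life insurance premium: $63.21
Total deductions = $123.05 + $105.97 + $189.49 + $2.14 + $95.87 + $11.97 + $63.21 = $591.70
Net pay = $1,526.65 − $591.70 = $934.95

$934.95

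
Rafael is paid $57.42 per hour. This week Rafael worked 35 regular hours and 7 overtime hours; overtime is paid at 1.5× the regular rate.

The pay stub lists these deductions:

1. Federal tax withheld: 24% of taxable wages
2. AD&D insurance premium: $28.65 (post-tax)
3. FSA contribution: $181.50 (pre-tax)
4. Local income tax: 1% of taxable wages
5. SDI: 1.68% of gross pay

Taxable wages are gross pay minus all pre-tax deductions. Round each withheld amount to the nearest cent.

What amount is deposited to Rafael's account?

Regular pay: 35 × $57.42 = $2,009.70
Overtime pay: 7 × $57.42 × 1.5 = $602.91
Gross pay = $2,009.70 + $602.91 = $2,612.61
FSA contribution: $181.50
Taxable wages = $2,612.61 − $181.50 = $2,431.11
Federal tax withheld: $2,431.11 × 0.24 = $583.47
Local income tax: $2,431.11 × 0.01 = $24.31
SDI: $2,612.61 × 0.0168 = $43.89
AD&D insurance premium: $28.65
Total deductions = $181.50 + $583.47 + $24.31 + $43.89 + $28.65 = $861.82
Net pay = $2,612.61 − $861.82 = $1,750.79

$1,750.79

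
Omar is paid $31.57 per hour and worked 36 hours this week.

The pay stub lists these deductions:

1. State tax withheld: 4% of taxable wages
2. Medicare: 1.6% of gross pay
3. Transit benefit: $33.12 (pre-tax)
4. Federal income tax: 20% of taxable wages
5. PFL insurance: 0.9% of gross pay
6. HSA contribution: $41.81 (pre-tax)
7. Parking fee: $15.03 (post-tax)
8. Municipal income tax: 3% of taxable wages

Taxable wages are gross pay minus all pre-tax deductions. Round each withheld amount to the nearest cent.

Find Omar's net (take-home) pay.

$731.52

Gross pay: 36 × $31.57 = $1,136.52
HSA contribution: $41.81
Transit benefit: $33.12
Pre-tax total = $41.81 + $33.12 = $74.93
Taxable wages = $1,136.52 − $74.93 = $1,061.59
State tax withheld: $1,061.59 × 0.04 = $42.46
Municipal income tax: $1,061.59 × 0.03 = $31.85
Federal income tax: $1,061.59 × 0.2 = $212.32
PFL insurance: $1,136.52 × 0.009 = $10.23
Medicare: $1,136.52 × 0.016 = $18.18
Parking fee: $15.03
Total deductions = $41.81 + $33.12 + $42.46 + $31.85 + $212.32 + $10.23 + $18.18 + $15.03 = $405.00
Net pay = $1,136.52 − $405.00 = $731.52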